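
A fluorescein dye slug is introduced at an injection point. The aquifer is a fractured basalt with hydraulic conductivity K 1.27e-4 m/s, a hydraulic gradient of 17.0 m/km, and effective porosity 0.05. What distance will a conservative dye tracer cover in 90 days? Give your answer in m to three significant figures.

336 m

K = 1.27e-4 m/s × 86400 s/d = 10.97 m/d
q = Ki = 10.97 × 0.017 = 0.1865 m/d
v_s = q/n_e = 0.1865/0.05 = 3.731 m/d
L = v × T = 3.731 × 90 = 335.8 m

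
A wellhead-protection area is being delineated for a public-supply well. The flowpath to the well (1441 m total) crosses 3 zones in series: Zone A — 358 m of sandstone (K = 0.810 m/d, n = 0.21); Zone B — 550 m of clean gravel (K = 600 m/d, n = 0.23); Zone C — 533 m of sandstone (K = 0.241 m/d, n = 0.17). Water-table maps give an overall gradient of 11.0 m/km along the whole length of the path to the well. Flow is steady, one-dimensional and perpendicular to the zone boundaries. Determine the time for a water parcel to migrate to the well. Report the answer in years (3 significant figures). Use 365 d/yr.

134 years

Continuity: the same q passes through each zone, so ΔH = q·Σ(L_j/K_j) — the zones act as resistances in series.
Σ(L/K) = 358/0.810 + 550/600 + 533/0.241 = 442.0 + 0.9167 + 2212 = 2655 d
K_eq = L_total / Σ(L/K) = 1441 / 2655 = 0.5428 m/d
q = K_eq · i = 0.5428 × 0.011 = 0.005971 m/d (same in every zone)
Zone A: v = q/n = 0.005971/0.21 = 0.02843 m/d → t_A = 358/0.02843 = 12590 d
Zone B: v = q/n = 0.005971/0.23 = 0.02596 m/d → t_B = 550/0.02596 = 21180 d
Zone C: v = q/n = 0.005971/0.17 = 0.03513 m/d → t_C = 533/0.03513 = 15170 d
Total t = 12590 + 21180 + 15170 = 48950 d
   = 48950 / 365 = 134 yr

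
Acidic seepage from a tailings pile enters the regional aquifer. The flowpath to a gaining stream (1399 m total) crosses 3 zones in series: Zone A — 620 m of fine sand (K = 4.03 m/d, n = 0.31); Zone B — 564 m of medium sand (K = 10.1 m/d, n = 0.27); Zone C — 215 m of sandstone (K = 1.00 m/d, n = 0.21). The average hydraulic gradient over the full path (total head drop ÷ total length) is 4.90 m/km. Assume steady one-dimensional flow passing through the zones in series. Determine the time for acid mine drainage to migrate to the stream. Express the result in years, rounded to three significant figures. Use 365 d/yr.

66.1 years

Continuity: the same q passes through each zone, so ΔH = q·Σ(L_j/K_j) — the zones act as resistances in series.
Σ(L/K) = 620/4.03 + 564/10.1 + 215/1.00 = 153.8 + 55.84 + 215.0 = 424.7 d
K_eq = L_total / Σ(L/K) = 1399 / 424.7 = 3.294 m/d
q = K_eq · i = 3.294 × 0.0049 = 0.01614 m/d (same in every zone)
Zone A: v = q/n = 0.01614/0.31 = 0.05207 m/d → t_A = 620/0.05207 = 11910 d
Zone B: v = q/n = 0.01614/0.27 = 0.05978 m/d → t_B = 564/0.05978 = 9434 d
Zone C: v = q/n = 0.01614/0.21 = 0.07686 m/d → t_C = 215/0.07686 = 2797 d
Total t = 11910 + 9434 + 2797 = 24140 d
   = 24140 / 365 = 66.1 yr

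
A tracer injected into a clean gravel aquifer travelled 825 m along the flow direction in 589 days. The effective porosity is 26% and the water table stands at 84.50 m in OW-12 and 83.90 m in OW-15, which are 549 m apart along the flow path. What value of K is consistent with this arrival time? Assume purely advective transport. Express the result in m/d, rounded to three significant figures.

Hydraulic gradient i = (84.50 − 83.90) / 549 = 0.60 / 549 = 0.001093
v = L / t = 825 / 589 = 1.401 m/d
K = v · n / i = 1.401 × 0.26 / 0.001093 = 333 m/d

333 m/d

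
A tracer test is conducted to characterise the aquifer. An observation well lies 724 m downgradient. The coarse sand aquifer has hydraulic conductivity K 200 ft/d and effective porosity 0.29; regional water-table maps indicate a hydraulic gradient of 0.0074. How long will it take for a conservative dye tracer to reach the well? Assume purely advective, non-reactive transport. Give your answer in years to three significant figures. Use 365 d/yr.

K = 200 ft/d × 0.3048 = 60.96 m/d
Darcy flux q = K·i = 60.96 × 0.0074 = 0.4511 m/d
Seepage velocity v = q / n = 0.4511 / 0.29 = 1.556 m/d
t = L / v = 724 / 1.556 = 465.4 d
   = 465.4 / 365 = 1.28 yr

1.28 years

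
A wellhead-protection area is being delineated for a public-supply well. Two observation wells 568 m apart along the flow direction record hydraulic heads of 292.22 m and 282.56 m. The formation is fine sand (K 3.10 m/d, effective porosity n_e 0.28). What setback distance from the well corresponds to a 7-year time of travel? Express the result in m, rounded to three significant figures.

Hydraulic gradient i = (292.22 − 282.56) / 568 = 9.66 / 568 = 0.01701
q = Ki = 3.10 × 0.01701 = 0.05272 m/d
v = Ki/n = 3.10·0.01701/0.28 = 0.1883 m/d
T = 7 yr × 365 = 2555 d
L = v × T = 0.1883 × 2555 = 481.1 m

481 m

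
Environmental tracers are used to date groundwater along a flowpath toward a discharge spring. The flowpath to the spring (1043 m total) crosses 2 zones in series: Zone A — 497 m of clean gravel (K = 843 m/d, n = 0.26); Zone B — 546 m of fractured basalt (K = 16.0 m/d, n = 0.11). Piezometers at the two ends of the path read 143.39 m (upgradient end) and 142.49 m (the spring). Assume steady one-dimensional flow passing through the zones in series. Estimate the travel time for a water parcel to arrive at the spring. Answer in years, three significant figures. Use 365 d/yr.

Total head drop ΔH = 143.39 − 142.49 = 0.90 m
Continuity: the same q passes through each zone, so ΔH = q·Σ(L_j/K_j) — the zones act as resistances in series.
Σ(L/K) = 497/843 + 546/16.0 = 0.5896 + 34.13 = 34.71 d
q = ΔH / Σ(L/K) = 0.90 / 34.71 = 0.02593 m/d (same in every zone)
Zone A: v = q/n = 0.02593/0.26 = 0.09971 m/d → t_A = 497/0.09971 = 4984 d
Zone B: v = q/n = 0.02593/0.11 = 0.2357 m/d → t_B = 546/0.2357 = 2317 d
Total t = 4984 + 2317 = 7301 d
   = 7301 / 365 = 20.0 yr

20.0 years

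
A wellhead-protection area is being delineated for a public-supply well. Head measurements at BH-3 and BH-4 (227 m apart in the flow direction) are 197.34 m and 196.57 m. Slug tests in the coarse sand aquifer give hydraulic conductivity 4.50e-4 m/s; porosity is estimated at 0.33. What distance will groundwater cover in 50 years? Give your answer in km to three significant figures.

Hydraulic gradient i = (197.34 − 196.57) / 227 = 0.77 / 227 = 0.003392
K = 4.50e-4 m/s × 86400 s/d = 38.88 m/d
q = Ki = 38.88 × 0.003392 = 0.1319 m/d
v_s = q/n_e = 0.1319/0.33 = 0.3996 m/d
T = 50 yr × 365 = 18250 d
L = v × T = 0.3996 × 18250 = 7294 m
   = 7.29 km

7.29 km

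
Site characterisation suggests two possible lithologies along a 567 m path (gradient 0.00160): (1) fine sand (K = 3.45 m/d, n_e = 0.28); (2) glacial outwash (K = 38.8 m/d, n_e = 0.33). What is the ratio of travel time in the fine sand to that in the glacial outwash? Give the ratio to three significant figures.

9.54

Unit 1 (fine sand): v = 3.45×0.0016/0.28 = 0.01971 m/d, t = 567/0.01971 = 28760 d
Unit 2 (glacial outwash): v = 38.8×0.0016/0.33 = 0.1881 m/d, t = 567/0.1881 = 3014 d
t(fine sand) / t(glacial outwash) = 28760/3014 = 9.54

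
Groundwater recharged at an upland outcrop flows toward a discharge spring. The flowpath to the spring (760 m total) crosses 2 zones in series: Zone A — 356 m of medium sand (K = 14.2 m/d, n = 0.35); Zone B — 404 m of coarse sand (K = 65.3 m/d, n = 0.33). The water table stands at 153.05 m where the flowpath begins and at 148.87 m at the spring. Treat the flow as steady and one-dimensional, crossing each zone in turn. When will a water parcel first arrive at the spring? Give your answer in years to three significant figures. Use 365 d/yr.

Total head drop ΔH = 153.05 − 148.87 = 4.18 m
Continuity: the same q passes through each zone, so ΔH = q·Σ(L_j/K_j) — the zones act as resistances in series.
Σ(L/K) = 356/14.2 + 404/65.3 = 25.07 + 6.187 = 31.26 d
q = ΔH / Σ(L/K) = 4.18 / 31.26 = 0.1337 m/d (same in every zone)
Zone A: v = q/n = 0.1337/0.35 = 0.3821 m/d → t_A = 356/0.3821 = 931.7 d
Zone B: v = q/n = 0.1337/0.33 = 0.4052 m/d → t_B = 404/0.4052 = 996.9 d
Total t = 931.7 + 996.9 = 1929 d
   = 1929 / 365 = 5.28 yr

5.28 years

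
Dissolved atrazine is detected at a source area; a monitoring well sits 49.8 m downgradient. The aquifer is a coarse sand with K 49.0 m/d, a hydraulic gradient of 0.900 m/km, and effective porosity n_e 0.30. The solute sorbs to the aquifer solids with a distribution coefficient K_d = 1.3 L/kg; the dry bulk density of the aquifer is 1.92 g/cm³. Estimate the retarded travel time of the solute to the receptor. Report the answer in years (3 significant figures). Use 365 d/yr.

Specific discharge q = 49.0 × 9.0e-4 = 0.04410 m/d
Average linear velocity = 0.04410 / 0.30 = 0.1470 m/d
Retardation R = 1 + ρ_b·K_d/n = 1 + 1.92×1.3/0.30 = 9.320
Contaminant velocity v_c = v/R = 0.1470/9.320 = 0.01577 m/d
t = L/v_c = 49.8/0.01577 = 3157 d
   = 3157/365 = 8.65 yr

8.65 years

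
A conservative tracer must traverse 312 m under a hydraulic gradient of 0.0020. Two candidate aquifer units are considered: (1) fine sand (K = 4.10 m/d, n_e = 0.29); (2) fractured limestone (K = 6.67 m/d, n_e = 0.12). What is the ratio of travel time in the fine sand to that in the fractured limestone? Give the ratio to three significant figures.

Unit 1 (fine sand): v = 4.10×0.0020/0.29 = 0.02828 m/d, t = 312/0.02828 = 11030 d
Unit 2 (fractured limestone): v = 6.67×0.0020/0.12 = 0.1112 m/d, t = 312/0.1112 = 2807 d
t(fine sand) / t(fractured limestone) = 11030/2807 = 3.93

3.93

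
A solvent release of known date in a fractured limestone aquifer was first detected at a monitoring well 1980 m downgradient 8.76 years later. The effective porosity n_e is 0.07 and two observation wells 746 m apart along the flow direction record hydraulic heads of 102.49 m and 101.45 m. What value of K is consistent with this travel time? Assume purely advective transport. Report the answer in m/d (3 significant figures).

31.1 m/d

Hydraulic gradient i = (102.49 − 101.45) / 746 = 1.04 / 746 = 0.001394
t = 8.76 years = 3197 d
v = L / t = 1980 / 3197 = 0.6193 m/d
K = v · n / i = 0.6193 × 0.07 / 0.001394 = 31.1 m/d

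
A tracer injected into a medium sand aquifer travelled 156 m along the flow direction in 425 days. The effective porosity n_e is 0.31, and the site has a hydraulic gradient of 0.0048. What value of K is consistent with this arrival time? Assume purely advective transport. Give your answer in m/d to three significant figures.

23.7 m/d

v = L / t = 156 / 425 = 0.3671 m/d
K = v · n / i = 0.3671 × 0.31 / 0.0048 = 23.7 m/d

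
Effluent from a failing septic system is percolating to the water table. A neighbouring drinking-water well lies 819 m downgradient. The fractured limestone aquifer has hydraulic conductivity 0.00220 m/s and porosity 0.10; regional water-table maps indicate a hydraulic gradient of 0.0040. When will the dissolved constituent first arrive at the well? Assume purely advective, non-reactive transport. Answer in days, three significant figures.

K = 0.00220 m/s × 86400 s/d = 190.1 m/d
Specific discharge q = 190.1 × 0.0040 = 0.7603 m/d
v = Ki/n = 190.1·0.0040/0.10 = 7.603 m/d
t = L / v = 819 / 7.603 = 107.7 d

108 days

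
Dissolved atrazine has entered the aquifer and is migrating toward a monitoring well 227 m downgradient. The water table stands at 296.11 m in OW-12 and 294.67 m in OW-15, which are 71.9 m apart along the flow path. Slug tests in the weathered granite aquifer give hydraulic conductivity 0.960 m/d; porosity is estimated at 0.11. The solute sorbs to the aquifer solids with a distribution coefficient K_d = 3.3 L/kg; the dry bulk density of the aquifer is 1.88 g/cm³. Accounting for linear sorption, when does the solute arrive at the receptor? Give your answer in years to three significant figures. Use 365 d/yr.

Hydraulic gradient i = (296.11 − 294.67) / 71.9 = 1.44 / 71.9 = 0.02003
q = Ki = 0.960 × 0.02003 = 0.01923 m/d
v = Ki/n = 0.960·0.02003/0.11 = 0.1748 m/d
Retardation R = 1 + ρ_b·K_d/n = 1 + 1.88×3.3/0.11 = 57.40
Contaminant velocity v_c = v/R = 0.1748/57.40 = 0.003045 m/d
t = L/v_c = 227/0.003045 = 74550 d
   = 74550/365 = 204 yr

204 years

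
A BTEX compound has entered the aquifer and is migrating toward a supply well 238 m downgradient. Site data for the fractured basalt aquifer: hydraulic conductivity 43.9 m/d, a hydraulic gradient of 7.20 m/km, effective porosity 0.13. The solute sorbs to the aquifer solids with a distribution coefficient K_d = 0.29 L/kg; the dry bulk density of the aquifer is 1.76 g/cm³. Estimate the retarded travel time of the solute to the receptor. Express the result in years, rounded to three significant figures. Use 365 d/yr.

1.32 years

Specific discharge q = 43.9 × 0.0072 = 0.3161 m/d
v = Ki/n = 43.9·0.0072/0.13 = 2.431 m/d
Retardation R = 1 + ρ_b·K_d/n = 1 + 1.76×0.29/0.13 = 4.926
Contaminant velocity v_c = v/R = 2.431/4.926 = 0.4936 m/d
t = L/v_c = 238/0.4936 = 482.2 d
   = 482.2/365 = 1.32 yr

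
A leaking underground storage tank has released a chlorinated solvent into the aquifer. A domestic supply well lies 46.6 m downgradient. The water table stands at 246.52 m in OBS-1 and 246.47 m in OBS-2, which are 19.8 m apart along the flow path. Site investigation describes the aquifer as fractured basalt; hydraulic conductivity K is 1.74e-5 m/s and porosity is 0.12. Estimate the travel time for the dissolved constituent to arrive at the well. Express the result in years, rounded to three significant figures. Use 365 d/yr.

4.04 years

Hydraulic gradient i = (246.52 − 246.47) / 19.8 = 0.05 / 19.8 = 0.002525
K = 1.74e-5 m/s × 86400 s/d = 1.503 m/d
Specific discharge q = 1.503 × 0.002525 = 0.003796 m/d
Average linear velocity = 0.003796 / 0.12 = 0.03164 m/d
t = L / v = 46.6 / 0.03164 = 1473 d
   = 1473 / 365 = 4.04 yr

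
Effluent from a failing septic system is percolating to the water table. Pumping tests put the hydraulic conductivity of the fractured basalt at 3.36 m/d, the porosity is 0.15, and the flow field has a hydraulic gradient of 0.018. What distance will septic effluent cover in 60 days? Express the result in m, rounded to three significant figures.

24.2 m

Darcy flux q = K·i = 3.36 × 0.018 = 0.06048 m/d
v_s = q/n_e = 0.06048/0.15 = 0.4032 m/d
L = v × T = 0.4032 × 60 = 24.19 m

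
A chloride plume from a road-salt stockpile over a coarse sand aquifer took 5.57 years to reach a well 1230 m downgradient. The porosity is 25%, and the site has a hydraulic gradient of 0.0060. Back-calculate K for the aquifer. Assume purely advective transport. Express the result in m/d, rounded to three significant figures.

25.2 m/d

t = 5.57 years = 2033 d
v = L / t = 1230 / 2033 = 0.6050 m/d
K = v · n / i = 0.6050 × 0.25 / 0.0060 = 25.2 m/d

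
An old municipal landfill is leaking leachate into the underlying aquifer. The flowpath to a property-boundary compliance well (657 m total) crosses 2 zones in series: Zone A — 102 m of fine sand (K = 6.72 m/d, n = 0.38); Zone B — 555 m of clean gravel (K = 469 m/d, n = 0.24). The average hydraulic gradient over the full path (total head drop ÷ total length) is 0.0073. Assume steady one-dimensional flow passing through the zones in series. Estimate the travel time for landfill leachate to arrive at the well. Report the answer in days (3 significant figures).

Steady 1-D flow in series ⇒ the Darcy flux q is identical in every zone and the zone head losses add (resistances L/K in series).
Σ(L/K) = 102/6.72 + 555/469 = 15.18 + 1.183 = 16.36 d
K_eq = L_total / Σ(L/K) = 657 / 16.36 = 40.15 m/d
q = K_eq · i = 40.15 × 0.0073 = 0.2931 m/d (same in every zone)
Zone A: v = q/n = 0.2931/0.38 = 0.7714 m/d → t_A = 102/0.7714 = 132.2 d
Zone B: v = q/n = 0.2931/0.24 = 1.221 m/d → t_B = 555/1.221 = 454.4 d
Total t = 132.2 + 454.4 = 586.6 d

587 days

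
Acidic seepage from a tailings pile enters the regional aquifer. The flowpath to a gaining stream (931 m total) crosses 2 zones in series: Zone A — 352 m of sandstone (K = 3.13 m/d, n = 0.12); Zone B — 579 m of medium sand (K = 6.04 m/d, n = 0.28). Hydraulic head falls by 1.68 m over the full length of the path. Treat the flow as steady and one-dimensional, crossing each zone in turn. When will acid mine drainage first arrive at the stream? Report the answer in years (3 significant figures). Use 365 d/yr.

Continuity: the same q passes through each zone, so ΔH = q·Σ(L_j/K_j) — the zones act as resistances in series.
Σ(L/K) = 352/3.13 + 579/6.04 = 112.5 + 95.86 = 208.3 d
q = ΔH / Σ(L/K) = 1.68 / 208.3 = 0.008064 m/d (same in every zone)
Zone A: v = q/n = 0.008064/0.12 = 0.06720 m/d → t_A = 352/0.06720 = 5238 d
Zone B: v = q/n = 0.008064/0.28 = 0.02880 m/d → t_B = 579/0.02880 = 20100 d
Total t = 5238 + 20100 = 25340 d
   = 25340 / 365 = 69.4 yr

69.4 years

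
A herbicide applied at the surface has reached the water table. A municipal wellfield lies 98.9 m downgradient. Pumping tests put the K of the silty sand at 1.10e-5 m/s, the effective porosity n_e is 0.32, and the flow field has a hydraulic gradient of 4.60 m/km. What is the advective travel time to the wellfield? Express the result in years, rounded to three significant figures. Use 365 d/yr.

K = 1.10e-5 m/s × 86400 s/d = 0.9504 m/d
q = Ki = 0.9504 × 0.0046 = 0.004372 m/d
Average linear velocity = 0.004372 / 0.32 = 0.01366 m/d
t = L / v = 98.9 / 0.01366 = 7239 d
   = 7239 / 365 = 19.8 yr

19.8 years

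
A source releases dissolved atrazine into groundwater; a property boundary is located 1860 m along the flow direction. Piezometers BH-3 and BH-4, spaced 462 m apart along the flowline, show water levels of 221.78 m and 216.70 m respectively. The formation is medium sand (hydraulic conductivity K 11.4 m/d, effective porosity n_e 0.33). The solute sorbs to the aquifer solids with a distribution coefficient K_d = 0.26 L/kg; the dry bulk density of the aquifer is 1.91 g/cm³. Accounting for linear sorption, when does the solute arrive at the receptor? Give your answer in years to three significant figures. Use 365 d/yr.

Hydraulic gradient i = (221.78 − 216.70) / 462 = 5.08 / 462 = 0.01100
q = Ki = 11.4 × 0.01100 = 0.1254 m/d
v = Ki/n = 11.4·0.01100/0.33 = 0.3799 m/d
Retardation R = 1 + ρ_b·K_d/n = 1 + 1.91×0.26/0.33 = 2.505
Contaminant velocity v_c = v/R = 0.3799/2.505 = 0.1516 m/d
t = L/v_c = 1860/0.1516 = 12270 d
   = 12270/365 = 33.6 yr

33.6 years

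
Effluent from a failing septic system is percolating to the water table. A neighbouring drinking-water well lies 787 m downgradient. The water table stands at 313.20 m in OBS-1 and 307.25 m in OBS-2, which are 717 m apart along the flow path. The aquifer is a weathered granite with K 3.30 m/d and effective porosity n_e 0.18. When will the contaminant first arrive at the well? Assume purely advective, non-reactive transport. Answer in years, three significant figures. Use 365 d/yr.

14.2 years

Hydraulic gradient i = (313.20 − 307.25) / 717 = 5.95 / 717 = 0.008298
Specific discharge q = 3.30 × 0.008298 = 0.02738 m/d
v_s = q/n_e = 0.02738/0.18 = 0.1521 m/d
t = L / v = 787 / 0.1521 = 5173 d
   = 5173 / 365 = 14.2 yr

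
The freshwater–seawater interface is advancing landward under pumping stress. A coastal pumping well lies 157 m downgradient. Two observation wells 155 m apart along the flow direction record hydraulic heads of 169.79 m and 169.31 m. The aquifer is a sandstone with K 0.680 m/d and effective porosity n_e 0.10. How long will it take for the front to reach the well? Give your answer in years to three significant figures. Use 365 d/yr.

20.4 years

Hydraulic gradient i = (169.79 − 169.31) / 155 = 0.48 / 155 = 0.003097
Darcy flux q = K·i = 0.680 × 0.003097 = 0.002106 m/d
Average linear velocity = 0.002106 / 0.10 = 0.02106 m/d
t = L / v = 157 / 0.02106 = 7456 d
   = 7456 / 365 = 20.4 yr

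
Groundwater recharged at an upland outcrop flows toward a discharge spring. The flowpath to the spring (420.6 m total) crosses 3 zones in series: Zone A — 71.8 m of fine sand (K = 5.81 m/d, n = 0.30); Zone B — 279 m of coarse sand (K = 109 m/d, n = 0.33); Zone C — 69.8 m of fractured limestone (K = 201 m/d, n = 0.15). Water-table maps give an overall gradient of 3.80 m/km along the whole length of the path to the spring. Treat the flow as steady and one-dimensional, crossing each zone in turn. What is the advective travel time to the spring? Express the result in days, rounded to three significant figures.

For zones in series the flux q is common to all zones; the equivalent conductivity is the harmonic (thickness-weighted) mean, K_eq = L_total / Σ(L_j/K_j).
Σ(L/K) = 71.8/5.81 + 279/109 + 69.8/201 = 12.36 + 2.560 + 0.3473 = 15.26 d
K_eq = L_total / Σ(L/K) = 420.6 / 15.26 = 27.55 m/d
q = K_eq · i = 27.55 × 0.0038 = 0.1047 m/d (same in every zone)
Zone A: v = q/n = 0.1047/0.30 = 0.3490 m/d → t_A = 71.8/0.3490 = 205.7 d
Zone B: v = q/n = 0.1047/0.33 = 0.3173 m/d → t_B = 279/0.3173 = 879.3 d
Zone C: v = q/n = 0.1047/0.15 = 0.6980 m/d → t_C = 69.8/0.6980 = 100.0 d
Total t = 205.7 + 879.3 + 100.0 = 1185 d

1190 days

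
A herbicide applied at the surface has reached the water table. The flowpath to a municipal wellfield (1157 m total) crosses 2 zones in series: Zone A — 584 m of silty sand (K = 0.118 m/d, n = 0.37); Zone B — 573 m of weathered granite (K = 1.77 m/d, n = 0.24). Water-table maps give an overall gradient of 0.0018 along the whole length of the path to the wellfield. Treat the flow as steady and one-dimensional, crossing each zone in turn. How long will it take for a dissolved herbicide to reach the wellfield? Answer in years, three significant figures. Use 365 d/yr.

Steady 1-D flow in series ⇒ the Darcy flux q is identical in every zone and the zone head losses add (resistances L/K in series).
Σ(L/K) = 584/0.118 + 573/1.77 = 4949 + 323.7 = 5273 d
K_eq = L_total / Σ(L/K) = 1157 / 5273 = 0.2194 m/d
q = K_eq · i = 0.2194 × 0.0018 = 3.950e-4 m/d (same in every zone)
Zone A: v = q/n = 3.950e-4/0.37 = 0.001067 m/d → t_A = 584/0.001067 = 547100 d
Zone B: v = q/n = 3.950e-4/0.24 = 0.001646 m/d → t_B = 573/0.001646 = 348200 d
Total t = 547100 + 348200 = 895300 d
   = 895300 / 365 = 2450 yr

2450 years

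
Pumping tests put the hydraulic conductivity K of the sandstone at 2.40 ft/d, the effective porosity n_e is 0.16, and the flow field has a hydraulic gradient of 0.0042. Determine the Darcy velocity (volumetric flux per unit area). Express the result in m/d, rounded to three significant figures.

K = 2.40 ft/d × 0.3048 = 0.7315 m/d
Specific discharge q = 0.7315 × 0.0042 = 0.003072 m/d

0.00307 m/d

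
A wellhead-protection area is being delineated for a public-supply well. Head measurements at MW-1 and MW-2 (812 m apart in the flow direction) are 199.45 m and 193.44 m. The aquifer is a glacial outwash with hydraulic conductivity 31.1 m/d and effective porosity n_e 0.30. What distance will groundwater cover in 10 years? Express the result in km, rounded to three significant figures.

Hydraulic gradient i = (199.45 − 193.44) / 812 = 6.01 / 812 = 0.007401
Darcy flux q = K·i = 31.1 × 0.007401 = 0.2302 m/d
Seepage velocity v = q / n = 0.2302 / 0.30 = 0.7673 m/d
T = 10 yr × 365 = 3650 d
L = v × T = 0.7673 × 3650 = 2801 m
   = 2.80 km

2.80 km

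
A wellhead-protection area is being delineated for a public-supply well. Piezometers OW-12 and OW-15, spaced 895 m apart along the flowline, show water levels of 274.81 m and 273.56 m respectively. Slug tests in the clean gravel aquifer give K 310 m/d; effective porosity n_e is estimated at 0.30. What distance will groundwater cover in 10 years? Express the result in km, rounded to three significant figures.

Hydraulic gradient i = (274.81 − 273.56) / 895 = 1.25 / 895 = 0.001397
Darcy flux q = K·i = 310 × 0.001397 = 0.4330 m/d
Seepage velocity v = q / n = 0.4330 / 0.30 = 1.443 m/d
T = 10 yr × 365 = 3650 d
L = v × T = 1.443 × 3650 = 5268 m
   = 5.27 km

5.27 km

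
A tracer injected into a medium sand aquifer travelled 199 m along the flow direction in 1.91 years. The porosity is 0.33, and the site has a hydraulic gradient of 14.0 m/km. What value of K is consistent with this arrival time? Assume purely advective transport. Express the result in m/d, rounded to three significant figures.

t = 1.91 years = 697.2 d
v = L / t = 199 / 697.2 = 0.2854 m/d
K = v · n / i = 0.2854 × 0.33 / 0.014 = 6.73 m/d

6.73 m/d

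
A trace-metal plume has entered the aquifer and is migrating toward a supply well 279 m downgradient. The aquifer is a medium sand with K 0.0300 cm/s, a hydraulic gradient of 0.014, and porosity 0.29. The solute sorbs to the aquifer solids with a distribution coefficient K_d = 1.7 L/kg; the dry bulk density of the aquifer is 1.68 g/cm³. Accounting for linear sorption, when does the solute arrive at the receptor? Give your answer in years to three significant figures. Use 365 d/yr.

K = 0.0300 cm/s × 864 = 25.92 m/d
Darcy flux q = K·i = 25.92 × 0.014 = 0.3629 m/d
v = Ki/n = 25.92·0.014/0.29 = 1.251 m/d
Retardation R = 1 + ρ_b·K_d/n = 1 + 1.68×1.7/0.29 = 10.85
Contaminant velocity v_c = v/R = 1.251/10.85 = 0.1153 m/d
t = L/v_c = 279/0.1153 = 2419 d
   = 2419/365 = 6.63 yr

6.63 years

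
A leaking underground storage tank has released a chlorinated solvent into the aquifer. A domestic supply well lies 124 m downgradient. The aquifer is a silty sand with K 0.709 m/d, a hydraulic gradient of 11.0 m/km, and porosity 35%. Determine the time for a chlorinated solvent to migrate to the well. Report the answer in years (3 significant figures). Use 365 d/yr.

Darcy flux q = K·i = 0.709 × 0.011 = 0.007799 m/d
Seepage velocity v = q / n = 0.007799 / 0.35 = 0.02228 m/d
t = L / v = 124 / 0.02228 = 5565 d
   = 5565 / 365 = 15.2 yr

15.2 years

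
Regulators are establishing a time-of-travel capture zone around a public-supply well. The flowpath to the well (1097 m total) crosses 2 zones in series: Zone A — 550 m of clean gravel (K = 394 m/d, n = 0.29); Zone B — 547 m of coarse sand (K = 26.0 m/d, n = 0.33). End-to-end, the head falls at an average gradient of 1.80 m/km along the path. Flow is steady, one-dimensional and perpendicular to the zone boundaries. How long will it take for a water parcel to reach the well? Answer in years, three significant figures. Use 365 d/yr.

10.6 years

Steady 1-D flow in series ⇒ the Darcy flux q is identical in every zone and the zone head losses add (resistances L/K in series).
Σ(L/K) = 550/394 + 547/26.0 = 1.396 + 21.04 = 22.43 d
K_eq = L_total / Σ(L/K) = 1097 / 22.43 = 48.90 m/d
q = K_eq · i = 48.90 × 0.0018 = 0.08802 m/d (same in every zone)
Zone A: v = q/n = 0.08802/0.29 = 0.3035 m/d → t_A = 550/0.3035 = 1812 d
Zone B: v = q/n = 0.08802/0.33 = 0.2667 m/d → t_B = 547/0.2667 = 2051 d
Total t = 1812 + 2051 = 3863 d
   = 3863 / 365 = 10.6 yr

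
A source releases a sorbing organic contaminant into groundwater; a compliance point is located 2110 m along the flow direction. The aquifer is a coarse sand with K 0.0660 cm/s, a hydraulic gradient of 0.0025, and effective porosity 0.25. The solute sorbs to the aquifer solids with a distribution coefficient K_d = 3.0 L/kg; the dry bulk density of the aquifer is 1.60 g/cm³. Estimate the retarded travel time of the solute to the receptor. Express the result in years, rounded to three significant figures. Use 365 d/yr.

K = 0.0660 cm/s × 864 = 57.02 m/d
Specific discharge q = 57.02 × 0.0025 = 0.1426 m/d
Seepage velocity v = q / n = 0.1426 / 0.25 = 0.5702 m/d
Retardation R = 1 + ρ_b·K_d/n = 1 + 1.60×3.0/0.25 = 20.20
Contaminant velocity v_c = v/R = 0.5702/20.20 = 0.02823 m/d
t = L/v_c = 2110/0.02823 = 74740 d
   = 74740/365 = 205 yr

205 years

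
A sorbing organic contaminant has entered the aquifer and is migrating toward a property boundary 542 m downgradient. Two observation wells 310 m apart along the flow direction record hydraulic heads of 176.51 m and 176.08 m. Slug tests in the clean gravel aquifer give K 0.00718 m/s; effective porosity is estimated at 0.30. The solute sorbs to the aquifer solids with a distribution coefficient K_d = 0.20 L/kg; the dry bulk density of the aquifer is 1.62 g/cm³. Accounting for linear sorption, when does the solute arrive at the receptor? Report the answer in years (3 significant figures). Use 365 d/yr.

Hydraulic gradient i = (176.51 − 176.08) / 310 = 0.43 / 310 = 0.001387
K = 0.00718 m/s × 86400 s/d = 620.4 m/d
q = Ki = 620.4 × 0.001387 = 0.8605 m/d
Seepage velocity v = q / n = 0.8605 / 0.30 = 2.868 m/d
Retardation R = 1 + ρ_b·K_d/n = 1 + 1.62×0.20/0.30 = 2.080
Contaminant velocity v_c = v/R = 2.868/2.080 = 1.379 m/d
t = L/v_c = 542/1.379 = 393.0 d
   = 393.0/365 = 1.08 yr

1.08 years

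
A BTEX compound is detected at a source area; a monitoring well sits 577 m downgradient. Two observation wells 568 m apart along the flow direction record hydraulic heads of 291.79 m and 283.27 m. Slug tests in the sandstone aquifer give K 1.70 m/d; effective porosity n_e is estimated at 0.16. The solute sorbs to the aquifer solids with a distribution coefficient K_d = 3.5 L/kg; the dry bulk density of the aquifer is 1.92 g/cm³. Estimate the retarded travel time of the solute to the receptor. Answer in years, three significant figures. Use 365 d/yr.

427 years

Hydraulic gradient i = (291.79 − 283.27) / 568 = 8.52 / 568 = 0.01500
Darcy flux q = K·i = 1.70 × 0.01500 = 0.02550 m/d
Seepage velocity v = q / n = 0.02550 / 0.16 = 0.1594 m/d
Retardation R = 1 + ρ_b·K_d/n = 1 + 1.92×3.5/0.16 = 43.00
Contaminant velocity v_c = v/R = 0.1594/43.00 = 0.003706 m/d
t = L/v_c = 577/0.003706 = 155700 d
   = 155700/365 = 427 yr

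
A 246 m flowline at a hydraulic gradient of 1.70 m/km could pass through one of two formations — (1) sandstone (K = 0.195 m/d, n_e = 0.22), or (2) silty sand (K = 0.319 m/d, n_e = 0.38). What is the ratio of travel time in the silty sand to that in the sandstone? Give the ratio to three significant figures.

1.06

Unit 1 (sandstone): v = 0.195×0.0017/0.22 = 0.001507 m/d, t = 246/0.001507 = 163300 d
Unit 2 (silty sand): v = 0.319×0.0017/0.38 = 0.001427 m/d, t = 246/0.001427 = 172400 d
t(silty sand) / t(sandstone) = 172400/163300 = 1.06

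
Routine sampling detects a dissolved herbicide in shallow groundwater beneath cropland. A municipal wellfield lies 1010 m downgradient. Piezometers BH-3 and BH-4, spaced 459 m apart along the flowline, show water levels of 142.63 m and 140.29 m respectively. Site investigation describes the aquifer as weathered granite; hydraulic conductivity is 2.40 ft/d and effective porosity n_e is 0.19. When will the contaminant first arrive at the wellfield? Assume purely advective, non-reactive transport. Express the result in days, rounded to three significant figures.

Hydraulic gradient i = (142.63 − 140.29) / 459 = 2.34 / 459 = 0.005098
K = 2.40 ft/d × 0.3048 = 0.7315 m/d
Darcy flux q = K·i = 0.7315 × 0.005098 = 0.003729 m/d
v_s = q/n_e = 0.003729/0.19 = 0.01963 m/d
t = L / v = 1010 / 0.01963 = 51460 d

51500 days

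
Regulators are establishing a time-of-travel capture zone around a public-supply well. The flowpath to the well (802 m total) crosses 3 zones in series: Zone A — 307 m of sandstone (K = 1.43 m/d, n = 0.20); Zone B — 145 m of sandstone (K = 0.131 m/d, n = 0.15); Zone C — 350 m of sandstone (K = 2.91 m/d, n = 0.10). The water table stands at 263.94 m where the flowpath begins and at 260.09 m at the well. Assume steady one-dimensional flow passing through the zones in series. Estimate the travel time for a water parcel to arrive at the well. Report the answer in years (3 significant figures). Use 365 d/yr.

Total head drop ΔH = 263.94 − 260.09 = 3.85 m
Continuity: the same q passes through each zone, so ΔH = q·Σ(L_j/K_j) — the zones act as resistances in series.
Σ(L/K) = 307/1.43 + 145/0.131 + 350/2.91 = 214.7 + 1107 + 120.3 = 1442 d
q = ΔH / Σ(L/K) = 3.85 / 1442 = 0.002670 m/d (same in every zone)
Zone A: v = q/n = 0.002670/0.20 = 0.01335 m/d → t_A = 307/0.01335 = 22990 d
Zone B: v = q/n = 0.002670/0.15 = 0.01780 m/d → t_B = 145/0.01780 = 8145 d
Zone C: v = q/n = 0.002670/0.10 = 0.02670 m/d → t_C = 350/0.02670 = 13110 d
Total t = 22990 + 8145 + 13110 = 44250 d
   = 44250 / 365 = 121 yr

121 years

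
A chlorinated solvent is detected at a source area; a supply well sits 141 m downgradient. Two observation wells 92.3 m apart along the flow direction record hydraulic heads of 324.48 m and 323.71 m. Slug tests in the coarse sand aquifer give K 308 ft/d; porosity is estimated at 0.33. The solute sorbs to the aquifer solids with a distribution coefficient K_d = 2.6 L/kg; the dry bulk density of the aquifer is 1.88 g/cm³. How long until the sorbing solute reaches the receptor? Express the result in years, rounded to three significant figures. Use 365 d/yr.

Hydraulic gradient i = (324.48 − 323.71) / 92.3 = 0.77 / 92.3 = 0.008342
K = 308 ft/d × 0.3048 = 93.88 m/d
Darcy flux q = K·i = 93.88 × 0.008342 = 0.7832 m/d
v_s = q/n_e = 0.7832/0.33 = 2.373 m/d
Retardation R = 1 + ρ_b·K_d/n = 1 + 1.88×2.6/0.33 = 15.81
Contaminant velocity v_c = v/R = 2.373/15.81 = 0.1501 m/d
t = L/v_c = 141/0.1501 = 939.4 d
   = 939.4/365 = 2.57 yr

2.57 years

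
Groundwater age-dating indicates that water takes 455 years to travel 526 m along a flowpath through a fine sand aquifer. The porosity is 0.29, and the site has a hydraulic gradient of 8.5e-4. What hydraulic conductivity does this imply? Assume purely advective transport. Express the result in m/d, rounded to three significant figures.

t = 455 years = 166100 d
v = L / t = 526 / 166100 = 0.003167 m/d
K = v · n / i = 0.003167 × 0.29 / 8.5e-4 = 1.08 m/d

1.08 m/d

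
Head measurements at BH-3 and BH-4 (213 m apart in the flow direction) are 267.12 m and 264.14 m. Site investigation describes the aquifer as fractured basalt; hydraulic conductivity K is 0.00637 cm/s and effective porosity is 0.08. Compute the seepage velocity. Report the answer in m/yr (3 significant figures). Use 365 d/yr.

351 m/yr

Hydraulic gradient i = (267.12 − 264.14) / 213 = 2.98 / 213 = 0.01399
K = 0.00637 cm/s × 864 = 5.504 m/d
Specific discharge q = 5.504 × 0.01399 = 0.07700 m/d
Average linear velocity = 0.07700 / 0.08 = 0.9625 m/d
   = 0.9625 × 365 = 351 m/yr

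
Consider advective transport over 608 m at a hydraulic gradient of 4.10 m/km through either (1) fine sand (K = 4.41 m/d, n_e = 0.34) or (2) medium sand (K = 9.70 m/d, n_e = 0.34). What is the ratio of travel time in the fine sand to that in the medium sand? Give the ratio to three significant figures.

2.20

Unit 1 (fine sand): v = 4.41×0.0041/0.34 = 0.05318 m/d, t = 608/0.05318 = 11430 d
Unit 2 (medium sand): v = 9.70×0.0041/0.34 = 0.1170 m/d, t = 608/0.1170 = 5198 d
t(fine sand) / t(medium sand) = 11430/5198 = 2.20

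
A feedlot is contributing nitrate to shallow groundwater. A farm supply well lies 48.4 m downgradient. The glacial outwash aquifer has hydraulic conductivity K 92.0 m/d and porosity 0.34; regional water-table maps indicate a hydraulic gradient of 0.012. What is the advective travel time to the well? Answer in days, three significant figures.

Darcy flux q = K·i = 92.0 × 0.012 = 1.104 m/d
v = Ki/n = 92.0·0.012/0.34 = 3.247 m/d
t = L / v = 48.4 / 3.247 = 14.91 d

14.9 days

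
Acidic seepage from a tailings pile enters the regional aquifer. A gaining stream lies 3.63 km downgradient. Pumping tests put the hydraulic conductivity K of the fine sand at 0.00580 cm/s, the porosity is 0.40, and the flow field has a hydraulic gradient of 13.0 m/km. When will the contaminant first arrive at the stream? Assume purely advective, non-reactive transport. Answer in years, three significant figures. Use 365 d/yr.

K = 0.00580 cm/s × 864 = 5.011 m/d
q = Ki = 5.011 × 0.013 = 0.06515 m/d
v_s = q/n_e = 0.06515/0.40 = 0.1629 m/d
L = 3.63 km = 3630 m
t = L / v = 3630 / 0.1629 = 22290 d
   = 22290 / 365 = 61.1 yr

61.1 years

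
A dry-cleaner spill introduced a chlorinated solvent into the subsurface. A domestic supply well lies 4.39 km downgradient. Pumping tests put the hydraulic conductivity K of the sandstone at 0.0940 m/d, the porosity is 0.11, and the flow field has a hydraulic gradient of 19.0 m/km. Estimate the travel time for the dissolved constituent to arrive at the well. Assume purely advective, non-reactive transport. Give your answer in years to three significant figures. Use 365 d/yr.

741 years

Specific discharge q = 0.0940 × 0.019 = 0.001786 m/d
Average linear velocity = 0.001786 / 0.11 = 0.01624 m/d
L = 4.39 km = 4390 m
t = L / v = 4390 / 0.01624 = 270400 d
   = 270400 / 365 = 741 yr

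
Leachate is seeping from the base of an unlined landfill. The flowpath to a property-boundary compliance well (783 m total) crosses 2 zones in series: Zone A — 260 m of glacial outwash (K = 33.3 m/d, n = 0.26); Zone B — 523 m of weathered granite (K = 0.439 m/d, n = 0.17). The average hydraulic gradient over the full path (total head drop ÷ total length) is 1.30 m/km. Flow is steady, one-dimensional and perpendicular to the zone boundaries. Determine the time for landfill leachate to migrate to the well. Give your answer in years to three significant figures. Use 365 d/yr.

For zones in series the flux q is common to all zones; the equivalent conductivity is the harmonic (thickness-weighted) mean, K_eq = L_total / Σ(L_j/K_j).
Σ(L/K) = 260/33.3 + 523/0.439 = 7.808 + 1191 = 1199 d
K_eq = L_total / Σ(L/K) = 783 / 1199 = 0.6530 m/d
q = K_eq · i = 0.6530 × 0.0013 = 8.489e-4 m/d (same in every zone)
Zone A: v = q/n = 8.489e-4/0.26 = 0.003265 m/d → t_A = 260/0.003265 = 79640 d
Zone B: v = q/n = 8.489e-4/0.17 = 0.004993 m/d → t_B = 523/0.004993 = 104700 d
Total t = 79640 + 104700 = 184400 d
   = 184400 / 365 = 505 yr

505 years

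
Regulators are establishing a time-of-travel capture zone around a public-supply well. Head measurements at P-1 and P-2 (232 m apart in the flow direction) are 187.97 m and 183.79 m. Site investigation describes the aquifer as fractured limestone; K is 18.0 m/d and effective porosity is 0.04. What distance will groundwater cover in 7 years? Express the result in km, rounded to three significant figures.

Hydraulic gradient i = (187.97 − 183.79) / 232 = 4.18 / 232 = 0.01802
q = Ki = 18.0 × 0.01802 = 0.3243 m/d
Seepage velocity v = q / n = 0.3243 / 0.04 = 8.108 m/d
T = 7 yr × 365 = 2555 d
L = v × T = 8.108 × 2555 = 20720 m
   = 20.7 km

20.7 km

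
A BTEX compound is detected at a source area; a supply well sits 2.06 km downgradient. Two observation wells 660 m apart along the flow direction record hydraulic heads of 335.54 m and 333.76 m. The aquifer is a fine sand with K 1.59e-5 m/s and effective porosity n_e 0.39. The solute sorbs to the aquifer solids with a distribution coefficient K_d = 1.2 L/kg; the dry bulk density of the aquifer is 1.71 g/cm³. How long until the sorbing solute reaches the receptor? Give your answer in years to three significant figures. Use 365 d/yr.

3720 years

Hydraulic gradient i = (335.54 − 333.76) / 660 = 1.78 / 660 = 0.002697
K = 1.59e-5 m/s × 86400 s/d = 1.374 m/d
Darcy flux q = K·i = 1.374 × 0.002697 = 0.003705 m/d
v = Ki/n = 1.374·0.002697/0.39 = 0.009500 m/d
Retardation R = 1 + ρ_b·K_d/n = 1 + 1.71×1.2/0.39 = 6.262
Contaminant velocity v_c = v/R = 0.009500/6.262 = 0.001517 m/d
L = 2.06 km = 2060 m
t = L/v_c = 2060/0.001517 = 1.358e6 d
   = 1.358e6/365 = 3720 yr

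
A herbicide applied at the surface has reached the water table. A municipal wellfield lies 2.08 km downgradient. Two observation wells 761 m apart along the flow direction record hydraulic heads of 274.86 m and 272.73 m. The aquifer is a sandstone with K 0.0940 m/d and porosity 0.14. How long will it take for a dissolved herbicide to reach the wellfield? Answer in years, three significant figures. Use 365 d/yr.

3030 years

Hydraulic gradient i = (274.86 − 272.73) / 761 = 2.13 / 761 = 0.002799
Specific discharge q = 0.0940 × 0.002799 = 2.631e-4 m/d
Average linear velocity = 2.631e-4 / 0.14 = 0.001879 m/d
L = 2.08 km = 2080 m
t = L / v = 2080 / 0.001879 = 1.107e6 d
   = 1.107e6 / 365 = 3030 yr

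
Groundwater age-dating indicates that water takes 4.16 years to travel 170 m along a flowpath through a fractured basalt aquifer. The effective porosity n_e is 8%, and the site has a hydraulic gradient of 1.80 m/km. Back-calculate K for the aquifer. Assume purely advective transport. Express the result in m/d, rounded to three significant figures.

4.98 m/d

t = 4.16 years = 1518 d
v = L / t = 170 / 1518 = 0.1120 m/d
K = v · n / i = 0.1120 × 0.08 / 0.0018 = 4.98 m/d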